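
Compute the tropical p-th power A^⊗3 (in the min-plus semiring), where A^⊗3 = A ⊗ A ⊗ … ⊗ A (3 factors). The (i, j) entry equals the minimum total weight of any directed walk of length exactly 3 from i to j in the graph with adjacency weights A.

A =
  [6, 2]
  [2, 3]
A^⊗3 =
  [7, 6]
  [6, 7]

Each entry (A^⊗3)_ij equals the minimum over all length-3 walks i = v_0 → v_1 → … → v_3 = j of Σ_t A[v_t][v_{t+1}]. For example, for (i, j) = (0, 1) we minimise over 4 possible intermediate vertex sequences; the minimum is 6, attained along the walk 0 → 1 → 0 → 1.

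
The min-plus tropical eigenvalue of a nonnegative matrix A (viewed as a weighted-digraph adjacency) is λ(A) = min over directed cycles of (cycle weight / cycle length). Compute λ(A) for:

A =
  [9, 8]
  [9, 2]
λ(A) = 2

Enumerate directed cycles and compute their means (weight / length). Sample:
  cycle 0 → 0: weight = 9, length = 1, mean = 9/1 ≈ 9.000
  cycle 1 → 1: weight = 2, length = 1, mean = 2/1 ≈ 2.000
  cycle 0 → 1 → 0: weight = 17, length = 2, mean = 17/2 ≈ 8.500
  cycle 1 → 0 → 1: weight = 17, length = 2, mean = 17/2 ≈ 8.500
Minimum mean = 2.000, attained e.g. along the cycle 1 → 1 with weight 2 and length 1. So λ(A) = 2/1 = 2.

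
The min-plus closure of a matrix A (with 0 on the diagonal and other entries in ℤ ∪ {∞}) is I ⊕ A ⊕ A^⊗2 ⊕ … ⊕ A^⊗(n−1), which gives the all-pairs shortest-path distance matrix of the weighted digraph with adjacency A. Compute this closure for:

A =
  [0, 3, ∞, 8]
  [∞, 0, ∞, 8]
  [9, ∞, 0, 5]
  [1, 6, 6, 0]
Closure =
  [0, 3, 14, 8]
  [9, 0, 14, 8]
  [6, 9, 0, 5]
  [1, 4, 6, 0]

This is the Floyd-Warshall all-pairs shortest-path computation. For each intermediate vertex k = 0, 1, …, 3, update dist[i][j] ← min(dist[i][j], dist[i][k] + dist[k][j]). The final matrix gives, for each (i, j), the minimum total weight of any directed path from i to j (possibly empty when i = j).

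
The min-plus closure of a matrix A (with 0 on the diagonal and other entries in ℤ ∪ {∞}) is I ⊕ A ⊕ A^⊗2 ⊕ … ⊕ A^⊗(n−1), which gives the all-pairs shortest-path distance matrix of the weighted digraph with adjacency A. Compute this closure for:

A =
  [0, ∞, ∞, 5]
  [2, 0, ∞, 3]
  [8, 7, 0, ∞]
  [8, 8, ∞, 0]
Closure =
  [0, 13, ∞, 5]
  [2, 0, ∞, 3]
  [8, 7, 0, 10]
  [8, 8, ∞, 0]

This is the Floyd-Warshall all-pairs shortest-path computation. For each intermediate vertex k = 0, 1, …, 3, update dist[i][j] ← min(dist[i][j], dist[i][k] + dist[k][j]). The final matrix gives, for each (i, j), the minimum total weight of any directed path from i to j (possibly empty when i = j).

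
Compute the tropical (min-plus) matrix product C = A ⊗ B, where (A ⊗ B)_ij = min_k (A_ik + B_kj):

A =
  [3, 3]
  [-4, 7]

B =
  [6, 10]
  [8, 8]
A ⊗ B =
  [9, 11]
  [2, 6]

Apply the min-plus product entry-by-entry:
  C[0][0] = min over k of (A[0][0] + B[0][0] = 3 + 6 = 9, A[0][1] + B[1][0] = 3 + 8 = 11) = 9 (attained at k = 0)
  C[0][1] = min over k of (A[0][0] + B[0][1] = 3 + 10 = 13, A[0][1] + B[1][1] = 3 + 8 = 11) = 11 (attained at k = 1)
  C[1][0] = min over k of (A[1][0] + B[0][0] = -4 + 6 = 2, A[1][1] + B[1][0] = 7 + 8 = 15) = 2 (attained at k = 0)
  C[1][1] = min over k of (A[1][0] + B[0][1] = -4 + 10 = 6, A[1][1] + B[1][1] = 7 + 8 = 15) = 6 (attained at k = 0)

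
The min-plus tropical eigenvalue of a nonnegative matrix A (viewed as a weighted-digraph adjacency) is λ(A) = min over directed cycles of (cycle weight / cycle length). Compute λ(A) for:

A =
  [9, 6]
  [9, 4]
λ(A) = 4

Enumerate directed cycles and compute their means (weight / length). Sample:
  cycle 0 → 0: weight = 9, length = 1, mean = 9/1 ≈ 9.000
  cycle 1 → 1: weight = 4, length = 1, mean = 4/1 ≈ 4.000
  cycle 0 → 1 → 0: weight = 15, length = 2, mean = 15/2 ≈ 7.500
  cycle 1 → 0 → 1: weight = 15, length = 2, mean = 15/2 ≈ 7.500
Minimum mean = 4.000, attained e.g. along the cycle 1 → 1 with weight 4 and length 1. So λ(A) = 4/1 = 4.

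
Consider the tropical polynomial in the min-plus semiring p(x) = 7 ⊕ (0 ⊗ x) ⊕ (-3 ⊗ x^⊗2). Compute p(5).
p(5) = 5

A tropical monomial a ⊗ x^⊗i evaluates to a + i · x. Evaluating each term at x = 5:
  Term 0 contributes 7 + 0 · 5 = 7
  Term 1 contributes 0 + 1 · 5 = 5
  Term 2 contributes -3 + 2 · 5 = 7
p(5) = ⊕ of these = min[7, 5, 7] = 5.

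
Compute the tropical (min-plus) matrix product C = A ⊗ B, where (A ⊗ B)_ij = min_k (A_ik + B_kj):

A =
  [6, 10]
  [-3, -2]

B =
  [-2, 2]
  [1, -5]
A ⊗ B =
  [4, 5]
  [-5, -7]

Apply the min-plus product entry-by-entry:
  C[0][0] = min over k of (A[0][0] + B[0][0] = 6 + -2 = 4, A[0][1] + B[1][0] = 10 + 1 = 11) = 4 (attained at k = 0)
  C[0][1] = min over k of (A[0][0] + B[0][1] = 6 + 2 = 8, A[0][1] + B[1][1] = 10 + -5 = 5) = 5 (attained at k = 1)
  C[1][0] = min over k of (A[1][0] + B[0][0] = -3 + -2 = -5, A[1][1] + B[1][0] = -2 + 1 = -1) = -5 (attained at k = 0)
  C[1][1] = min over k of (A[1][0] + B[0][1] = -3 + 2 = -1, A[1][1] + B[1][1] = -2 + -5 = -7) = -7 (attained at k = 1)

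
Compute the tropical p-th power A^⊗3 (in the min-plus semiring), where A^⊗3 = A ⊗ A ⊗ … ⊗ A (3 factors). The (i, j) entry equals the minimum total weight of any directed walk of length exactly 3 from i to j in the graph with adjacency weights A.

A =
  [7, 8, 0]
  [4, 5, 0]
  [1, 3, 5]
A^⊗3 =
  [6, 8, 1]
  [5, 7, 1]
  [2, 4, 6]

Each entry (A^⊗3)_ij equals the minimum over all length-3 walks i = v_0 → v_1 → … → v_3 = j of Σ_t A[v_t][v_{t+1}]. For example, for (i, j) = (0, 2) we minimise over 9 possible intermediate vertex sequences; the minimum is 1, attained along the walk 0 → 2 → 0 → 2.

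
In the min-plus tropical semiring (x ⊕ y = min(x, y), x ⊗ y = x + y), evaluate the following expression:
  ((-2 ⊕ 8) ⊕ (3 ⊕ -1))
((-2 ⊕ 8) ⊕ (3 ⊕ -1)) = -2

Expand innermost to outermost. Recall ⊕ takes the minimum of its arguments and ⊗ takes their sum. Working out the expression ((-2 ⊕ 8) ⊕ (3 ⊕ -1)) gives -2.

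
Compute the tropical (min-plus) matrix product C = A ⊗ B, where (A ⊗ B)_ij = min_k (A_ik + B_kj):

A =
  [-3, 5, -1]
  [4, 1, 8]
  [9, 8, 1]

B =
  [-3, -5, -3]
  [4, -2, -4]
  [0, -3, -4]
A ⊗ B =
  [-6, -8, -6]
  [1, -1, -3]
  [1, -2, -3]

Apply the min-plus product entry-by-entry:
  C[0][0] = min over k of (A[0][0] + B[0][0] = -3 + -3 = -6, A[0][1] + B[1][0] = 5 + 4 = 9, A[0][2] + B[2][0] = -1 + 0 = -1) = -6 (attained at k = 0)
  C[0][1] = min over k of (A[0][0] + B[0][1] = -3 + -5 = -8, A[0][1] + B[1][1] = 5 + -2 = 3, A[0][2] + B[2][1] = -1 + -3 = -4) = -8 (attained at k = 0)
  C[0][2] = min over k of (A[0][0] + B[0][2] = -3 + -3 = -6, A[0][1] + B[1][2] = 5 + -4 = 1, A[0][2] + B[2][2] = -1 + -4 = -5) = -6 (attained at k = 0)
  C[1][0] = min over k of (A[1][0] + B[0][0] = 4 + -3 = 1, A[1][1] + B[1][0] = 1 + 4 = 5, A[1][2] + B[2][0] = 8 + 0 = 8) = 1 (attained at k = 0)
  C[1][1] = min over k of (A[1][0] + B[0][1] = 4 + -5 = -1, A[1][1] + B[1][1] = 1 + -2 = -1, A[1][2] + B[2][1] = 8 + -3 = 5) = -1 (attained at k = 0)
  C[1][2] = min over k of (A[1][0] + B[0][2] = 4 + -3 = 1, A[1][1] + B[1][2] = 1 + -4 = -3, A[1][2] + B[2][2] = 8 + -4 = 4) = -3 (attained at k = 1)
  C[2][0] = min over k of (A[2][0] + B[0][0] = 9 + -3 = 6, A[2][1] + B[1][0] = 8 + 4 = 12, A[2][2] + B[2][0] = 1 + 0 = 1) = 1 (attained at k = 2)
  C[2][1] = min over k of (A[2][0] + B[0][1] = 9 + -5 = 4, A[2][1] + B[1][1] = 8 + -2 = 6, A[2][2] + B[2][1] = 1 + -3 = -2) = -2 (attained at k = 2)
  C[2][2] = min over k of (A[2][0] + B[0][2] = 9 + -3 = 6, A[2][1] + B[1][2] = 8 + -4 = 4, A[2][2] + B[2][2] = 1 + -4 = -3) = -3 (attained at k = 2)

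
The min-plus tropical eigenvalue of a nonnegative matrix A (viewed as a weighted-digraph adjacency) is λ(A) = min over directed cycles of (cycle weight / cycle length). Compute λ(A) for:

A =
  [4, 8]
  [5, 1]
λ(A) = 1

Enumerate directed cycles and compute their means (weight / length). Sample:
  cycle 0 → 0: weight = 4, length = 1, mean = 4/1 ≈ 4.000
  cycle 1 → 1: weight = 1, length = 1, mean = 1/1 ≈ 1.000
  cycle 0 → 1 → 0: weight = 13, length = 2, mean = 13/2 ≈ 6.500
  cycle 1 → 0 → 1: weight = 13, length = 2, mean = 13/2 ≈ 6.500
Minimum mean = 1.000, attained e.g. along the cycle 1 → 1 with weight 1 and length 1. So λ(A) = 1/1 = 1.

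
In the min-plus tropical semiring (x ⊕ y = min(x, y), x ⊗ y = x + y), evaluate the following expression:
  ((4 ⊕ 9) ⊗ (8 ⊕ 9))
((4 ⊕ 9) ⊗ (8 ⊕ 9)) = 12

Expand innermost to outermost. Recall ⊕ takes the minimum of its arguments and ⊗ takes their sum. Working out the expression ((4 ⊕ 9) ⊗ (8 ⊕ 9)) gives 12.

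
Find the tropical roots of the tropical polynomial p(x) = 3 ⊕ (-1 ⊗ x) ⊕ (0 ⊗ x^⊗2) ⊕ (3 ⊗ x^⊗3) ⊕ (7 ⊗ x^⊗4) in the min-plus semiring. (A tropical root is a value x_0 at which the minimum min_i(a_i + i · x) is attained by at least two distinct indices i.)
Roots: {-4, -3, -1, 4}

Each tropical root is a break point of the lower envelope of the lines y = a_i + i · x (there are 5 lines, with slopes 0, 1, ..., 4). Only the lines that attain the minimum somewhere contribute to roots; other lines are dominated. Here the surviving (envelope) indices are i = 4, i = 3, i = 2, i = 1, i = 0.
Intersections between consecutive envelope lines give the roots: for adjacent envelope indices i < j the intersection is x = (a_i − a_j) / (j − i). Reading off the sorted break points: {-4, -3, -1, 4}.
Verification: at each break x_0, at least two indices attain the minimum of min_i(a_i + i · x_0).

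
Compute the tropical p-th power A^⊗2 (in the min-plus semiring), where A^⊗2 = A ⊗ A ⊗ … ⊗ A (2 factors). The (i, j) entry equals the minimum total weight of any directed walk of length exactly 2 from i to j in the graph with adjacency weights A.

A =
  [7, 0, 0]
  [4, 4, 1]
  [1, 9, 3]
A^⊗2 =
  [1, 4, 1]
  [2, 4, 4]
  [4, 1, 1]

Each entry (A^⊗2)_ij equals the minimum over all length-2 walks i = v_0 → v_1 → … → v_2 = j of Σ_t A[v_t][v_{t+1}]. For example, for (i, j) = (0, 2) we minimise over 3 possible intermediate vertex sequences; the minimum is 1, attained along the walk 0 → 1 → 2.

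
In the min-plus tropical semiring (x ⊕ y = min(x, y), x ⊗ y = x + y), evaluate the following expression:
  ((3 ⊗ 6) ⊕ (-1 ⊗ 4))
((3 ⊗ 6) ⊕ (-1 ⊗ 4)) = 3

Expand innermost to outermost. Recall ⊕ takes the minimum of its arguments and ⊗ takes their sum. Working out the expression ((3 ⊗ 6) ⊕ (-1 ⊗ 4)) gives 3.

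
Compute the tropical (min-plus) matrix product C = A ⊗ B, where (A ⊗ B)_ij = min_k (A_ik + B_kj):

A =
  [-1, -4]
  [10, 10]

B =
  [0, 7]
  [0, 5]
A ⊗ B =
  [-4, 1]
  [10, 15]

Apply the min-plus product entry-by-entry:
  C[0][0] = min over k of (A[0][0] + B[0][0] = -1 + 0 = -1, A[0][1] + B[1][0] = -4 + 0 = -4) = -4 (attained at k = 1)
  C[0][1] = min over k of (A[0][0] + B[0][1] = -1 + 7 = 6, A[0][1] + B[1][1] = -4 + 5 = 1) = 1 (attained at k = 1)
  C[1][0] = min over k of (A[1][0] + B[0][0] = 10 + 0 = 10, A[1][1] + B[1][0] = 10 + 0 = 10) = 10 (attained at k = 0)
  C[1][1] = min over k of (A[1][0] + B[0][1] = 10 + 7 = 17, A[1][1] + B[1][1] = 10 + 5 = 15) = 15 (attained at k = 1)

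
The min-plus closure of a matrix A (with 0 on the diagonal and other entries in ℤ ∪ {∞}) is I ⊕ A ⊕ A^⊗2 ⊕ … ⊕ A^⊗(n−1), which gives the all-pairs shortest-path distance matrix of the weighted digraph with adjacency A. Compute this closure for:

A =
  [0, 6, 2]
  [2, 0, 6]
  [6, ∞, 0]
Closure =
  [0, 6, 2]
  [2, 0, 4]
  [6, 12, 0]

This is the Floyd-Warshall all-pairs shortest-path computation. For each intermediate vertex k = 0, 1, …, 2, update dist[i][j] ← min(dist[i][j], dist[i][k] + dist[k][j]). The final matrix gives, for each (i, j), the minimum total weight of any directed path from i to j (possibly empty when i = j).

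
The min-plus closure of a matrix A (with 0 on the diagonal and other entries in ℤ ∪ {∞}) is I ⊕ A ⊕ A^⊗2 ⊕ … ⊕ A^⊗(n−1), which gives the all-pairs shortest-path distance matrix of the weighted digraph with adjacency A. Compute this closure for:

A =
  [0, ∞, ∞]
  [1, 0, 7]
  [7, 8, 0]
Closure =
  [0, ∞, ∞]
  [1, 0, 7]
  [7, 8, 0]

This is the Floyd-Warshall all-pairs shortest-path computation. For each intermediate vertex k = 0, 1, …, 2, update dist[i][j] ← min(dist[i][j], dist[i][k] + dist[k][j]). The final matrix gives, for each (i, j), the minimum total weight of any directed path from i to j (possibly empty when i = j).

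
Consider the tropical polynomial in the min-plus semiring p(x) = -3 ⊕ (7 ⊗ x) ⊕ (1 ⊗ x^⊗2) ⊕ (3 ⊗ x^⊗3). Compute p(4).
p(4) = -3

A tropical monomial a ⊗ x^⊗i evaluates to a + i · x. Evaluating each term at x = 4:
  Term 0 contributes -3 + 0 · 4 = -3
  Term 1 contributes 7 + 1 · 4 = 11
  Term 2 contributes 1 + 2 · 4 = 9
  Term 3 contributes 3 + 3 · 4 = 15
p(4) = ⊕ of these = min[-3, 11, 9, 15] = -3.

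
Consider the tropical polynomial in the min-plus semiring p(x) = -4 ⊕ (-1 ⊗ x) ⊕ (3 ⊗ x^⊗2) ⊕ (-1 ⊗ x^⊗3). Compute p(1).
p(1) = -4

A tropical monomial a ⊗ x^⊗i evaluates to a + i · x. Evaluating each term at x = 1:
  Term 0 contributes -4 + 0 · 1 = -4
  Term 1 contributes -1 + 1 · 1 = 0
  Term 2 contributes 3 + 2 · 1 = 5
  Term 3 contributes -1 + 3 · 1 = 2
p(1) = ⊕ of these = min[-4, 0, 5, 2] = -4.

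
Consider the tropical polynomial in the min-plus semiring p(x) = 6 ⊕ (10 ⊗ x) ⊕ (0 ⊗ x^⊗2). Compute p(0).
p(0) = 0

A tropical monomial a ⊗ x^⊗i evaluates to a + i · x. Evaluating each term at x = 0:
  Term 0 contributes 6 + 0 · 0 = 6
  Term 1 contributes 10 + 1 · 0 = 10
  Term 2 contributes 0 + 2 · 0 = 0
p(0) = ⊕ of these = min[6, 10, 0] = 0.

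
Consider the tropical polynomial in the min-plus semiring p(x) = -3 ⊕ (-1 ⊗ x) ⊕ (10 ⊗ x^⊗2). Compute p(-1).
p(-1) = -3

A tropical monomial a ⊗ x^⊗i evaluates to a + i · x. Evaluating each term at x = -1:
  Term 0 contributes -3 + 0 · -1 = -3
  Term 1 contributes -1 + 1 · -1 = -2
  Term 2 contributes 10 + 2 · -1 = 8
p(-1) = ⊕ of these = min[-3, -2, 8] = -3.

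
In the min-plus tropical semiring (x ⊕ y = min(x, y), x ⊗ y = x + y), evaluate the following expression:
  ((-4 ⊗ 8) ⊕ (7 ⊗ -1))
((-4 ⊗ 8) ⊕ (7 ⊗ -1)) = 4

Expand innermost to outermost. Recall ⊕ takes the minimum of its arguments and ⊗ takes their sum. Working out the expression ((-4 ⊗ 8) ⊕ (7 ⊗ -1)) gives 4.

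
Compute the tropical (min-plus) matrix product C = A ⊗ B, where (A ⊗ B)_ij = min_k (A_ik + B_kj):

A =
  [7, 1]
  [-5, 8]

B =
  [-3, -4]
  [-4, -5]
A ⊗ B =
  [-3, -4]
  [-8, -9]

Apply the min-plus product entry-by-entry:
  C[0][0] = min over k of (A[0][0] + B[0][0] = 7 + -3 = 4, A[0][1] + B[1][0] = 1 + -4 = -3) = -3 (attained at k = 1)
  C[0][1] = min over k of (A[0][0] + B[0][1] = 7 + -4 = 3, A[0][1] + B[1][1] = 1 + -5 = -4) = -4 (attained at k = 1)
  C[1][0] = min over k of (A[1][0] + B[0][0] = -5 + -3 = -8, A[1][1] + B[1][0] = 8 + -4 = 4) = -8 (attained at k = 0)
  C[1][1] = min over k of (A[1][0] + B[0][1] = -5 + -4 = -9, A[1][1] + B[1][1] = 8 + -5 = 3) = -9 (attained at k = 0)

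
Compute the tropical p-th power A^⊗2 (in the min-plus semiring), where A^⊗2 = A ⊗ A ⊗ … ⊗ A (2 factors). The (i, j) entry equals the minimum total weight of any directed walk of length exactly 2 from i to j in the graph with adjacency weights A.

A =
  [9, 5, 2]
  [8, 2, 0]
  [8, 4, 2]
A^⊗2 =
  [10, 6, 4]
  [8, 4, 2]
  [10, 6, 4]

Each entry (A^⊗2)_ij equals the minimum over all length-2 walks i = v_0 → v_1 → … → v_2 = j of Σ_t A[v_t][v_{t+1}]. For example, for (i, j) = (0, 2) we minimise over 3 possible intermediate vertex sequences; the minimum is 4, attained along the walk 0 → 2 → 2.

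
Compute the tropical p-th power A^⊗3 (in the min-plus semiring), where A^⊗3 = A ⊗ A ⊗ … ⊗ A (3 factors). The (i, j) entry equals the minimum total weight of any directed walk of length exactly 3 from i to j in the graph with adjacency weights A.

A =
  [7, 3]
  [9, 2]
A^⊗3 =
  [14, 7]
  [13, 6]

Each entry (A^⊗3)_ij equals the minimum over all length-3 walks i = v_0 → v_1 → … → v_3 = j of Σ_t A[v_t][v_{t+1}]. For example, for (i, j) = (0, 1) we minimise over 4 possible intermediate vertex sequences; the minimum is 7, attained along the walk 0 → 1 → 1 → 1.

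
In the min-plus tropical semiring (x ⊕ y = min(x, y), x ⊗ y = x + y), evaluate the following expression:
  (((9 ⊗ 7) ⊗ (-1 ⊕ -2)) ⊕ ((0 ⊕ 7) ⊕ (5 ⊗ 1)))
(((9 ⊗ 7) ⊗ (-1 ⊕ -2)) ⊕ ((0 ⊕ 7) ⊕ (5 ⊗ 1))) = 0

Expand innermost to outermost. Recall ⊕ takes the minimum of its arguments and ⊗ takes their sum. Working out the expression (((9 ⊗ 7) ⊗ (-1 ⊕ -2)) ⊕ ((0 ⊕ 7) ⊕ (5 ⊗ 1))) gives 0.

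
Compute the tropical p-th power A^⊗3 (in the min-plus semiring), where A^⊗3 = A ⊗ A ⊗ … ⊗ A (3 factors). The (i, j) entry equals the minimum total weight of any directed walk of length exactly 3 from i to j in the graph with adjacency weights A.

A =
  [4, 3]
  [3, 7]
A^⊗3 =
  [10, 9]
  [9, 10]

Each entry (A^⊗3)_ij equals the minimum over all length-3 walks i = v_0 → v_1 → … → v_3 = j of Σ_t A[v_t][v_{t+1}]. For example, for (i, j) = (0, 1) we minimise over 4 possible intermediate vertex sequences; the minimum is 9, attained along the walk 0 → 1 → 0 → 1.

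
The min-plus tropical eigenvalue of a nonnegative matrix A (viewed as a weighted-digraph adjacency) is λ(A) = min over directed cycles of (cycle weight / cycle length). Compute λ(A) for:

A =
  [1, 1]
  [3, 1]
λ(A) = 1

Enumerate directed cycles and compute their means (weight / length). Sample:
  cycle 0 → 0: weight = 1, length = 1, mean = 1/1 ≈ 1.000
  cycle 1 → 1: weight = 1, length = 1, mean = 1/1 ≈ 1.000
  cycle 0 → 1 → 0: weight = 4, length = 2, mean = 4/2 ≈ 2.000
  cycle 1 → 0 → 1: weight = 4, length = 2, mean = 4/2 ≈ 2.000
Minimum mean = 1.000, attained e.g. along the cycle 0 → 0 with weight 1 and length 1. So λ(A) = 1/1 = 1.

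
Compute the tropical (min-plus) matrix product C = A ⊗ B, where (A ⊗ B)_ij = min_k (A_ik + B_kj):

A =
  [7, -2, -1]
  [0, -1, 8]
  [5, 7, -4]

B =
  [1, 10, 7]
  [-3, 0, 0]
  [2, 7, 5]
A ⊗ B =
  [-5, -2, -2]
  [-4, -1, -1]
  [-2, 3, 1]

Apply the min-plus product entry-by-entry:
  C[0][0] = min over k of (A[0][0] + B[0][0] = 7 + 1 = 8, A[0][1] + B[1][0] = -2 + -3 = -5, A[0][2] + B[2][0] = -1 + 2 = 1) = -5 (attained at k = 1)
  C[0][1] = min over k of (A[0][0] + B[0][1] = 7 + 10 = 17, A[0][1] + B[1][1] = -2 + 0 = -2, A[0][2] + B[2][1] = -1 + 7 = 6) = -2 (attained at k = 1)
  C[0][2] = min over k of (A[0][0] + B[0][2] = 7 + 7 = 14, A[0][1] + B[1][2] = -2 + 0 = -2, A[0][2] + B[2][2] = -1 + 5 = 4) = -2 (attained at k = 1)
  C[1][0] = min over k of (A[1][0] + B[0][0] = 0 + 1 = 1, A[1][1] + B[1][0] = -1 + -3 = -4, A[1][2] + B[2][0] = 8 + 2 = 10) = -4 (attained at k = 1)
  C[1][1] = min over k of (A[1][0] + B[0][1] = 0 + 10 = 10, A[1][1] + B[1][1] = -1 + 0 = -1, A[1][2] + B[2][1] = 8 + 7 = 15) = -1 (attained at k = 1)
  C[1][2] = min over k of (A[1][0] + B[0][2] = 0 + 7 = 7, A[1][1] + B[1][2] = -1 + 0 = -1, A[1][2] + B[2][2] = 8 + 5 = 13) = -1 (attained at k = 1)
  C[2][0] = min over k of (A[2][0] + B[0][0] = 5 + 1 = 6, A[2][1] + B[1][0] = 7 + -3 = 4, A[2][2] + B[2][0] = -4 + 2 = -2) = -2 (attained at k = 2)
  C[2][1] = min over k of (A[2][0] + B[0][1] = 5 + 10 = 15, A[2][1] + B[1][1] = 7 + 0 = 7, A[2][2] + B[2][1] = -4 + 7 = 3) = 3 (attained at k = 2)
  C[2][2] = min over k of (A[2][0] + B[0][2] = 5 + 7 = 12, A[2][1] + B[1][2] = 7 + 0 = 7, A[2][2] + B[2][2] = -4 + 5 = 1) = 1 (attained at k = 2)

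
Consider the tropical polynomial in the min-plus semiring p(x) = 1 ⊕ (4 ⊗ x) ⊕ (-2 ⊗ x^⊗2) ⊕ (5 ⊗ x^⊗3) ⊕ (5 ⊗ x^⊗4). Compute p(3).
p(3) = 1

A tropical monomial a ⊗ x^⊗i evaluates to a + i · x. Evaluating each term at x = 3:
  Term 0 contributes 1 + 0 · 3 = 1
  Term 1 contributes 4 + 1 · 3 = 7
  Term 2 contributes -2 + 2 · 3 = 4
  Term 3 contributes 5 + 3 · 3 = 14
  Term 4 contributes 5 + 4 · 3 = 17
p(3) = ⊕ of these = min[1, 7, 4, 14, 17] = 1.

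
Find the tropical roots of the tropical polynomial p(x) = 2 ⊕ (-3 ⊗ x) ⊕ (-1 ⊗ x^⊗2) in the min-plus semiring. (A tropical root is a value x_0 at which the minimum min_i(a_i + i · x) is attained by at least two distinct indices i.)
Roots: {-2, 5}

Each tropical root is a break point of the lower envelope of the lines y = a_i + i · x (there are 3 lines, with slopes 0, 1, ..., 2). Only the lines that attain the minimum somewhere contribute to roots; other lines are dominated. Here the surviving (envelope) indices are i = 2, i = 1, i = 0.
Intersections between consecutive envelope lines give the roots: for adjacent envelope indices i < j the intersection is x = (a_i − a_j) / (j − i). Reading off the sorted break points: {-2, 5}.
Verification: at each break x_0, at least two indices attain the minimum of min_i(a_i + i · x_0).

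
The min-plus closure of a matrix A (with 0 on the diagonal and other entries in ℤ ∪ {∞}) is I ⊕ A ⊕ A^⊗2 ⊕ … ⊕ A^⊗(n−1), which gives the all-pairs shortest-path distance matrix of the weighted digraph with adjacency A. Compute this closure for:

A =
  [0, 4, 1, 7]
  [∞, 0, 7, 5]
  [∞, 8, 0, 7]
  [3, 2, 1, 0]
Closure =
  [0, 4, 1, 7]
  [8, 0, 6, 5]
  [10, 8, 0, 7]
  [3, 2, 1, 0]

This is the Floyd-Warshall all-pairs shortest-path computation. For each intermediate vertex k = 0, 1, …, 3, update dist[i][j] ← min(dist[i][j], dist[i][k] + dist[k][j]). The final matrix gives, for each (i, j), the minimum total weight of any directed path from i to j (possibly empty when i = j).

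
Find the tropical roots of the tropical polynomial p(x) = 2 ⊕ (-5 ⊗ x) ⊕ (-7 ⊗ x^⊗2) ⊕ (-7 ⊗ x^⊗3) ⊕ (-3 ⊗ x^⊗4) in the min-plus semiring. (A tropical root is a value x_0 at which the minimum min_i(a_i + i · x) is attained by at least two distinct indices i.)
Roots: {-4, 0, 2, 7}

Each tropical root is a break point of the lower envelope of the lines y = a_i + i · x (there are 5 lines, with slopes 0, 1, ..., 4). Only the lines that attain the minimum somewhere contribute to roots; other lines are dominated. Here the surviving (envelope) indices are i = 4, i = 3, i = 2, i = 1, i = 0.
Intersections between consecutive envelope lines give the roots: for adjacent envelope indices i < j the intersection is x = (a_i − a_j) / (j − i). Reading off the sorted break points: {-4, 0, 2, 7}.
Verification: at each break x_0, at least two indices attain the minimum of min_i(a_i + i · x_0).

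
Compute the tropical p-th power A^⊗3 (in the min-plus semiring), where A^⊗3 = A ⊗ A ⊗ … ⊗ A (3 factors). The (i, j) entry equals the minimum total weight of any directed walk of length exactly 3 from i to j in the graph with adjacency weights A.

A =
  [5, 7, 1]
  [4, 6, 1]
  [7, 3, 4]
A^⊗3 =
  [8, 8, 5]
  [8, 8, 5]
  [11, 7, 8]

Each entry (A^⊗3)_ij equals the minimum over all length-3 walks i = v_0 → v_1 → … → v_3 = j of Σ_t A[v_t][v_{t+1}]. For example, for (i, j) = (0, 2) we minimise over 9 possible intermediate vertex sequences; the minimum is 5, attained along the walk 0 → 2 → 1 → 2.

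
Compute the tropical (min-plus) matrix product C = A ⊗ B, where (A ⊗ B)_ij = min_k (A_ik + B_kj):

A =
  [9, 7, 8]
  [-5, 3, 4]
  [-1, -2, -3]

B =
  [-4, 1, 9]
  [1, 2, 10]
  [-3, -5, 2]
A ⊗ B =
  [5, 3, 10]
  [-9, -4, 4]
  [-6, -8, -1]

Apply the min-plus product entry-by-entry:
  C[0][0] = min over k of (A[0][0] + B[0][0] = 9 + -4 = 5, A[0][1] + B[1][0] = 7 + 1 = 8, A[0][2] + B[2][0] = 8 + -3 = 5) = 5 (attained at k = 0)
  C[0][1] = min over k of (A[0][0] + B[0][1] = 9 + 1 = 10, A[0][1] + B[1][1] = 7 + 2 = 9, A[0][2] + B[2][1] = 8 + -5 = 3) = 3 (attained at k = 2)
  C[0][2] = min over k of (A[0][0] + B[0][2] = 9 + 9 = 18, A[0][1] + B[1][2] = 7 + 10 = 17, A[0][2] + B[2][2] = 8 + 2 = 10) = 10 (attained at k = 2)
  C[1][0] = min over k of (A[1][0] + B[0][0] = -5 + -4 = -9, A[1][1] + B[1][0] = 3 + 1 = 4, A[1][2] + B[2][0] = 4 + -3 = 1) = -9 (attained at k = 0)
  C[1][1] = min over k of (A[1][0] + B[0][1] = -5 + 1 = -4, A[1][1] + B[1][1] = 3 + 2 = 5, A[1][2] + B[2][1] = 4 + -5 = -1) = -4 (attained at k = 0)
  C[1][2] = min over k of (A[1][0] + B[0][2] = -5 + 9 = 4, A[1][1] + B[1][2] = 3 + 10 = 13, A[1][2] + B[2][2] = 4 + 2 = 6) = 4 (attained at k = 0)
  C[2][0] = min over k of (A[2][0] + B[0][0] = -1 + -4 = -5, A[2][1] + B[1][0] = -2 + 1 = -1, A[2][2] + B[2][0] = -3 + -3 = -6) = -6 (attained at k = 2)
  C[2][1] = min over k of (A[2][0] + B[0][1] = -1 + 1 = 0, A[2][1] + B[1][1] = -2 + 2 = 0, A[2][2] + B[2][1] = -3 + -5 = -8) = -8 (attained at k = 2)
  C[2][2] = min over k of (A[2][0] + B[0][2] = -1 + 9 = 8, A[2][1] + B[1][2] = -2 + 10 = 8, A[2][2] + B[2][2] = -3 + 2 = -1) = -1 (attained at k = 2)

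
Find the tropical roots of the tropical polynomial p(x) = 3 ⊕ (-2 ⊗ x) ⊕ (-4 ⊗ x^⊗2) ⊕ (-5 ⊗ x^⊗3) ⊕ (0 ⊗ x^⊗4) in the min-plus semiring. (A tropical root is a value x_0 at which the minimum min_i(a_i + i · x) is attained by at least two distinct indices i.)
Roots: {-5, 1, 2, 5}

Each tropical root is a break point of the lower envelope of the lines y = a_i + i · x (there are 5 lines, with slopes 0, 1, ..., 4). Only the lines that attain the minimum somewhere contribute to roots; other lines are dominated. Here the surviving (envelope) indices are i = 4, i = 3, i = 2, i = 1, i = 0.
Intersections between consecutive envelope lines give the roots: for adjacent envelope indices i < j the intersection is x = (a_i − a_j) / (j − i). Reading off the sorted break points: {-5, 1, 2, 5}.
Verification: at each break x_0, at least two indices attain the minimum of min_i(a_i + i · x_0).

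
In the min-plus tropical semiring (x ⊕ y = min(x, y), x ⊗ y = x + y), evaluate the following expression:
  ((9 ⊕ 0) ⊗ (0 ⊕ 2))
((9 ⊕ 0) ⊗ (0 ⊕ 2)) = 0

Expand innermost to outermost. Recall ⊕ takes the minimum of its arguments and ⊗ takes their sum. Working out the expression ((9 ⊕ 0) ⊗ (0 ⊕ 2)) gives 0.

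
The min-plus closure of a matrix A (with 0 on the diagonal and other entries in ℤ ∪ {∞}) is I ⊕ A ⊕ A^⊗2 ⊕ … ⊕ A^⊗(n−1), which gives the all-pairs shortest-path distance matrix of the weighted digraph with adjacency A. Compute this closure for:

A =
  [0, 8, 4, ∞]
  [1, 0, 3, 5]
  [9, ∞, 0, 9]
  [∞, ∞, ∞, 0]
Closure =
  [0, 8, 4, 13]
  [1, 0, 3, 5]
  [9, 17, 0, 9]
  [∞, ∞, ∞, 0]

This is the Floyd-Warshall all-pairs shortest-path computation. For each intermediate vertex k = 0, 1, …, 3, update dist[i][j] ← min(dist[i][j], dist[i][k] + dist[k][j]). The final matrix gives, for each (i, j), the minimum total weight of any directed path from i to j (possibly empty when i = j).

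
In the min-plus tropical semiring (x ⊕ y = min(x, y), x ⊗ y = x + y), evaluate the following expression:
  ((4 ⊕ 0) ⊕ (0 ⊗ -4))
((4 ⊕ 0) ⊕ (0 ⊗ -4)) = -4

Expand innermost to outermost. Recall ⊕ takes the minimum of its arguments and ⊗ takes their sum. Working out the expression ((4 ⊕ 0) ⊕ (0 ⊗ -4)) gives -4.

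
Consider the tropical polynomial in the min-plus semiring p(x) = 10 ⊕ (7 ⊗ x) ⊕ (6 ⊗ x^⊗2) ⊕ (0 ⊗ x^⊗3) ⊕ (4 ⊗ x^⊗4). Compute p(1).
p(1) = 3

A tropical monomial a ⊗ x^⊗i evaluates to a + i · x. Evaluating each term at x = 1:
  Term 0 contributes 10 + 0 · 1 = 10
  Term 1 contributes 7 + 1 · 1 = 8
  Term 2 contributes 6 + 2 · 1 = 8
  Term 3 contributes 0 + 3 · 1 = 3
  Term 4 contributes 4 + 4 · 1 = 8
p(1) = ⊕ of these = min[10, 8, 8, 3, 8] = 3.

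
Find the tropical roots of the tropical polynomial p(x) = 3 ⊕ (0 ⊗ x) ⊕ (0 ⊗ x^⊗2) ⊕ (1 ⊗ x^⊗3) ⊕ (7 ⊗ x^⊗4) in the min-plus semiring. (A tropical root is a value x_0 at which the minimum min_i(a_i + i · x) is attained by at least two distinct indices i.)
Roots: {-6, -1, 0, 3}

Each tropical root is a break point of the lower envelope of the lines y = a_i + i · x (there are 5 lines, with slopes 0, 1, ..., 4). Only the lines that attain the minimum somewhere contribute to roots; other lines are dominated. Here the surviving (envelope) indices are i = 4, i = 3, i = 2, i = 1, i = 0.
Intersections between consecutive envelope lines give the roots: for adjacent envelope indices i < j the intersection is x = (a_i − a_j) / (j − i). Reading off the sorted break points: {-6, -1, 0, 3}.
Verification: at each break x_0, at least two indices attain the minimum of min_i(a_i + i · x_0).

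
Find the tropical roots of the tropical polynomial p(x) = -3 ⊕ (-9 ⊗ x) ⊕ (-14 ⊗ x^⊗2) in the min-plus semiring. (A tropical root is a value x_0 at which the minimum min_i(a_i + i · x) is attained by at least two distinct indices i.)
Roots: {5, 6}

Each tropical root is a break point of the lower envelope of the lines y = a_i + i · x (there are 3 lines, with slopes 0, 1, ..., 2). Only the lines that attain the minimum somewhere contribute to roots; other lines are dominated. Here the surviving (envelope) indices are i = 2, i = 1, i = 0.
Intersections between consecutive envelope lines give the roots: for adjacent envelope indices i < j the intersection is x = (a_i − a_j) / (j − i). Reading off the sorted break points: {5, 6}.
Verification: at each break x_0, at least two indices attain the minimum of min_i(a_i + i · x_0).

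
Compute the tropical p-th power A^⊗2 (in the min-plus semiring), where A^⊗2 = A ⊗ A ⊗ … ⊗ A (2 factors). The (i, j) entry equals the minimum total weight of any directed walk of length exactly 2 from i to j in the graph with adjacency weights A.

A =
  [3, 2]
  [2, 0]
A^⊗2 =
  [4, 2]
  [2, 0]

Each entry (A^⊗2)_ij equals the minimum over all length-2 walks i = v_0 → v_1 → … → v_2 = j of Σ_t A[v_t][v_{t+1}]. For example, for (i, j) = (0, 1) we minimise over 2 possible intermediate vertex sequences; the minimum is 2, attained along the walk 0 → 1 → 1.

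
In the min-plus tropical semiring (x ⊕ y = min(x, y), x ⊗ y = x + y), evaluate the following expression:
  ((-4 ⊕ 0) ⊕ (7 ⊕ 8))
((-4 ⊕ 0) ⊕ (7 ⊕ 8)) = -4

Expand innermost to outermost. Recall ⊕ takes the minimum of its arguments and ⊗ takes their sum. Working out the expression ((-4 ⊕ 0) ⊕ (7 ⊕ 8)) gives -4.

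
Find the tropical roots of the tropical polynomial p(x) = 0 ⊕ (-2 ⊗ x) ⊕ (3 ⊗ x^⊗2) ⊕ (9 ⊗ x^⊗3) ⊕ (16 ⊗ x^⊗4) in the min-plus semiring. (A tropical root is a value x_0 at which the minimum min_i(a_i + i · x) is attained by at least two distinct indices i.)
Roots: {-7, -6, -5, 2}

Each tropical root is a break point of the lower envelope of the lines y = a_i + i · x (there are 5 lines, with slopes 0, 1, ..., 4). Only the lines that attain the minimum somewhere contribute to roots; other lines are dominated. Here the surviving (envelope) indices are i = 4, i = 3, i = 2, i = 1, i = 0.
Intersections between consecutive envelope lines give the roots: for adjacent envelope indices i < j the intersection is x = (a_i − a_j) / (j − i). Reading off the sorted break points: {-7, -6, -5, 2}.
Verification: at each break x_0, at least two indices attain the minimum of min_i(a_i + i · x_0).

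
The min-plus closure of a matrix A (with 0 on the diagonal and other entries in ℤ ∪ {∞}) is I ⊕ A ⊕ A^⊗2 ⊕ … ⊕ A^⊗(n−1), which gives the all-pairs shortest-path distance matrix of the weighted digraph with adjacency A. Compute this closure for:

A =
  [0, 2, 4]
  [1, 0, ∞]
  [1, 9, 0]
Closure =
  [0, 2, 4]
  [1, 0, 5]
  [1, 3, 0]

This is the Floyd-Warshall all-pairs shortest-path computation. For each intermediate vertex k = 0, 1, …, 2, update dist[i][j] ← min(dist[i][j], dist[i][k] + dist[k][j]). The final matrix gives, for each (i, j), the minimum total weight of any directed path from i to j (possibly empty when i = j).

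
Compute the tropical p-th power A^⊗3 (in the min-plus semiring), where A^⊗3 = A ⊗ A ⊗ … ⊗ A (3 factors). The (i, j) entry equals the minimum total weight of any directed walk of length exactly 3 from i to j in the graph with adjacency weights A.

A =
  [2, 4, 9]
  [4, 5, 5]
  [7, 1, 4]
A^⊗3 =
  [6, 8, 11]
  [8, 10, 11]
  [7, 7, 10]

Each entry (A^⊗3)_ij equals the minimum over all length-3 walks i = v_0 → v_1 → … → v_3 = j of Σ_t A[v_t][v_{t+1}]. For example, for (i, j) = (0, 2) we minimise over 9 possible intermediate vertex sequences; the minimum is 11, attained along the walk 0 → 0 → 1 → 2.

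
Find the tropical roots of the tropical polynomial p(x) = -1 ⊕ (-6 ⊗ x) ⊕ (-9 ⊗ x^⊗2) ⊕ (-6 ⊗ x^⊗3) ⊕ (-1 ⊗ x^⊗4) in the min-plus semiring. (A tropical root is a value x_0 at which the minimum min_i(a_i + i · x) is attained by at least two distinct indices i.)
Roots: {-5, -3, 3, 5}

Each tropical root is a break point of the lower envelope of the lines y = a_i + i · x (there are 5 lines, with slopes 0, 1, ..., 4). Only the lines that attain the minimum somewhere contribute to roots; other lines are dominated. Here the surviving (envelope) indices are i = 4, i = 3, i = 2, i = 1, i = 0.
Intersections between consecutive envelope lines give the roots: for adjacent envelope indices i < j the intersection is x = (a_i − a_j) / (j − i). Reading off the sorted break points: {-5, -3, 3, 5}.
Verification: at each break x_0, at least two indices attain the minimum of min_i(a_i + i · x_0).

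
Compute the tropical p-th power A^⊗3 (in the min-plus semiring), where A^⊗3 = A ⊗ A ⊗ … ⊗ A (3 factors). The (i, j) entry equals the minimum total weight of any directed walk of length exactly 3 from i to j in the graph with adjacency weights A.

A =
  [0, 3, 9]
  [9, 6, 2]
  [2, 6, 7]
A^⊗3 =
  [0, 3, 5]
  [4, 7, 10]
  [2, 5, 7]

Each entry (A^⊗3)_ij equals the minimum over all length-3 walks i = v_0 → v_1 → … → v_3 = j of Σ_t A[v_t][v_{t+1}]. For example, for (i, j) = (0, 2) we minimise over 9 possible intermediate vertex sequences; the minimum is 5, attained along the walk 0 → 0 → 1 → 2.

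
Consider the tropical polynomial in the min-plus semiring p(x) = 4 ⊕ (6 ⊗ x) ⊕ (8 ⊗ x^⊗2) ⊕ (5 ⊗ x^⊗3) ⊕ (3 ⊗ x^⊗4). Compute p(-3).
p(-3) = -9

A tropical monomial a ⊗ x^⊗i evaluates to a + i · x. Evaluating each term at x = -3:
  Term 0 contributes 4 + 0 · -3 = 4
  Term 1 contributes 6 + 1 · -3 = 3
  Term 2 contributes 8 + 2 · -3 = 2
  Term 3 contributes 5 + 3 · -3 = -4
  Term 4 contributes 3 + 4 · -3 = -9
p(-3) = ⊕ of these = min[4, 3, 2, -4, -9] = -9.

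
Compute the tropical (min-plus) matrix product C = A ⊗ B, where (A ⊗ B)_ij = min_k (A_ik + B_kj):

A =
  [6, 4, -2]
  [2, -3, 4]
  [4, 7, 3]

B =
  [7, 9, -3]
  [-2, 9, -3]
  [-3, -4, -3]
A ⊗ B =
  [-5, -6, -5]
  [-5, 0, -6]
  [0, -1, 0]

Apply the min-plus product entry-by-entry:
  C[0][0] = min over k of (A[0][0] + B[0][0] = 6 + 7 = 13, A[0][1] + B[1][0] = 4 + -2 = 2, A[0][2] + B[2][0] = -2 + -3 = -5) = -5 (attained at k = 2)
  C[0][1] = min over k of (A[0][0] + B[0][1] = 6 + 9 = 15, A[0][1] + B[1][1] = 4 + 9 = 13, A[0][2] + B[2][1] = -2 + -4 = -6) = -6 (attained at k = 2)
  C[0][2] = min over k of (A[0][0] + B[0][2] = 6 + -3 = 3, A[0][1] + B[1][2] = 4 + -3 = 1, A[0][2] + B[2][2] = -2 + -3 = -5) = -5 (attained at k = 2)
  C[1][0] = min over k of (A[1][0] + B[0][0] = 2 + 7 = 9, A[1][1] + B[1][0] = -3 + -2 = -5, A[1][2] + B[2][0] = 4 + -3 = 1) = -5 (attained at k = 1)
  C[1][1] = min over k of (A[1][0] + B[0][1] = 2 + 9 = 11, A[1][1] + B[1][1] = -3 + 9 = 6, A[1][2] + B[2][1] = 4 + -4 = 0) = 0 (attained at k = 2)
  C[1][2] = min over k of (A[1][0] + B[0][2] = 2 + -3 = -1, A[1][1] + B[1][2] = -3 + -3 = -6, A[1][2] + B[2][2] = 4 + -3 = 1) = -6 (attained at k = 1)
  C[2][0] = min over k of (A[2][0] + B[0][0] = 4 + 7 = 11, A[2][1] + B[1][0] = 7 + -2 = 5, A[2][2] + B[2][0] = 3 + -3 = 0) = 0 (attained at k = 2)
  C[2][1] = min over k of (A[2][0] + B[0][1] = 4 + 9 = 13, A[2][1] + B[1][1] = 7 + 9 = 16, A[2][2] + B[2][1] = 3 + -4 = -1) = -1 (attained at k = 2)
  C[2][2] = min over k of (A[2][0] + B[0][2] = 4 + -3 = 1, A[2][1] + B[1][2] = 7 + -3 = 4, A[2][2] + B[2][2] = 3 + -3 = 0) = 0 (attained at k = 2)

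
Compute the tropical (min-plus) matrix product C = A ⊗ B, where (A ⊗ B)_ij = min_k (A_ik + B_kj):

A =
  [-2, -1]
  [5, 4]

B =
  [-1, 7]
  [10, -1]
A ⊗ B =
  [-3, -2]
  [4, 3]

Apply the min-plus product entry-by-entry:
  C[0][0] = min over k of (A[0][0] + B[0][0] = -2 + -1 = -3, A[0][1] + B[1][0] = -1 + 10 = 9) = -3 (attained at k = 0)
  C[0][1] = min over k of (A[0][0] + B[0][1] = -2 + 7 = 5, A[0][1] + B[1][1] = -1 + -1 = -2) = -2 (attained at k = 1)
  C[1][0] = min over k of (A[1][0] + B[0][0] = 5 + -1 = 4, A[1][1] + B[1][0] = 4 + 10 = 14) = 4 (attained at k = 0)
  C[1][1] = min over k of (A[1][0] + B[0][1] = 5 + 7 = 12, A[1][1] + B[1][1] = 4 + -1 = 3) = 3 (attained at k = 1)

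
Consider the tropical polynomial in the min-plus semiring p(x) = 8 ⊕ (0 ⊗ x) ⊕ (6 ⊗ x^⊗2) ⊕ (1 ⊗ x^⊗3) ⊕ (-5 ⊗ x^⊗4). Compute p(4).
p(4) = 4

A tropical monomial a ⊗ x^⊗i evaluates to a + i · x. Evaluating each term at x = 4:
  Term 0 contributes 8 + 0 · 4 = 8
  Term 1 contributes 0 + 1 · 4 = 4
  Term 2 contributes 6 + 2 · 4 = 14
  Term 3 contributes 1 + 3 · 4 = 13
  Term 4 contributes -5 + 4 · 4 = 11
p(4) = ⊕ of these = min[8, 4, 14, 13, 11] = 4.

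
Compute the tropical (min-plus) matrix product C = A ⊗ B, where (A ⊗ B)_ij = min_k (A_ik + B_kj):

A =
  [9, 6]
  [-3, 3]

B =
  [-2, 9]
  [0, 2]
A ⊗ B =
  [6, 8]
  [-5, 5]

Apply the min-plus product entry-by-entry:
  C[0][0] = min over k of (A[0][0] + B[0][0] = 9 + -2 = 7, A[0][1] + B[1][0] = 6 + 0 = 6) = 6 (attained at k = 1)
  C[0][1] = min over k of (A[0][0] + B[0][1] = 9 + 9 = 18, A[0][1] + B[1][1] = 6 + 2 = 8) = 8 (attained at k = 1)
  C[1][0] = min over k of (A[1][0] + B[0][0] = -3 + -2 = -5, A[1][1] + B[1][0] = 3 + 0 = 3) = -5 (attained at k = 0)
  C[1][1] = min over k of (A[1][0] + B[0][1] = -3 + 9 = 6, A[1][1] + B[1][1] = 3 + 2 = 5) = 5 (attained at k = 1)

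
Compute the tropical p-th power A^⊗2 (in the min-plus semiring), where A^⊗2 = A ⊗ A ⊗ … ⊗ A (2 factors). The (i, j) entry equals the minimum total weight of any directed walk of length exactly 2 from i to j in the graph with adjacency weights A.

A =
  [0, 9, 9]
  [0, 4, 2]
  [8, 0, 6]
A^⊗2 =
  [0, 9, 9]
  [0, 2, 6]
  [0, 4, 2]

Each entry (A^⊗2)_ij equals the minimum over all length-2 walks i = v_0 → v_1 → … → v_2 = j of Σ_t A[v_t][v_{t+1}]. For example, for (i, j) = (0, 2) we minimise over 3 possible intermediate vertex sequences; the minimum is 9, attained along the walk 0 → 0 → 2.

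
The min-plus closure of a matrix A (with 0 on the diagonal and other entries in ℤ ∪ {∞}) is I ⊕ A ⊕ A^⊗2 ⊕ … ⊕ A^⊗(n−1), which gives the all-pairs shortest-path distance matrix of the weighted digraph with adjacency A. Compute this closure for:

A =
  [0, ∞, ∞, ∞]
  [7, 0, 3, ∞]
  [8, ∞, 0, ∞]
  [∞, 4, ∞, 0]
Closure =
  [0, ∞, ∞, ∞]
  [7, 0, 3, ∞]
  [8, ∞, 0, ∞]
  [11, 4, 7, 0]

This is the Floyd-Warshall all-pairs shortest-path computation. For each intermediate vertex k = 0, 1, …, 3, update dist[i][j] ← min(dist[i][j], dist[i][k] + dist[k][j]). The final matrix gives, for each (i, j), the minimum total weight of any directed path from i to j (possibly empty when i = j).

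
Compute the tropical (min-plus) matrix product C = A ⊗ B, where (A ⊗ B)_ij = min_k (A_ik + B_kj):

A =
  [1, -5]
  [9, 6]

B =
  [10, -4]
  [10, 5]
A ⊗ B =
  [5, -3]
  [16, 5]

Apply the min-plus product entry-by-entry:
  C[0][0] = min over k of (A[0][0] + B[0][0] = 1 + 10 = 11, A[0][1] + B[1][0] = -5 + 10 = 5) = 5 (attained at k = 1)
  C[0][1] = min over k of (A[0][0] + B[0][1] = 1 + -4 = -3, A[0][1] + B[1][1] = -5 + 5 = 0) = -3 (attained at k = 0)
  C[1][0] = min over k of (A[1][0] + B[0][0] = 9 + 10 = 19, A[1][1] + B[1][0] = 6 + 10 = 16) = 16 (attained at k = 1)
  C[1][1] = min over k of (A[1][0] + B[0][1] = 9 + -4 = 5, A[1][1] + B[1][1] = 6 + 5 = 11) = 5 (attained at k = 0)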